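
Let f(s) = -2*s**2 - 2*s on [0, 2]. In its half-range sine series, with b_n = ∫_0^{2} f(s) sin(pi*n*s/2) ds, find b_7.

b_7 = ∫_0^{2} (-2*s**2 - 2*s) sin(7*pi*s/2) ds.
Integrating by parts twice (tabular method), an antiderivative of (-2*s**2 - 2*s) sin(7*pi*s/2) is 4*s**2*cos(7*pi*s/2)/(7*pi) - 16*s*sin(7*pi*s/2)/(49*pi**2) + 4*s*cos(7*pi*s/2)/(7*pi) - 8*sin(7*pi*s/2)/(49*pi**2) - 32*cos(7*pi*s/2)/(343*pi**3); evaluating from 0 to 2: ∫_{0}^{2} (-2*s**2 - 2*s) sin(7*pi*s/2) ds = (8*(4 - 147*pi**2)/(343*pi**3)) - (-32/(343*pi**3)) = 8*(8 - 147*pi**2)/(343*pi**3).
Hence b_7 = 8*(8 - 147*pi**2)/(343*pi**3).

8*(8 - 147*pi**2)/(343*pi**3)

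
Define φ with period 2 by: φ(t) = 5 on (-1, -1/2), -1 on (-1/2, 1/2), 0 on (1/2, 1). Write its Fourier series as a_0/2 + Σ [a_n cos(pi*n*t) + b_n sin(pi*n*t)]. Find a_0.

3/2

a_0 = ∫_{-1}^{1} φ(t) dt = 3/2.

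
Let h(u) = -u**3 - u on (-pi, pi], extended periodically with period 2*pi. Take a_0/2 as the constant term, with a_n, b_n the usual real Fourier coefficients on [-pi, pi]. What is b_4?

5/16 + pi**2/2

b_4 = 1/pi ∫_{-pi}^{pi} h(u) sin(4*u) du.
h is odd and sin(4*u) is odd, so the integrand is even and b_4 = 2/pi ∫_0^{pi} h(u) sin(4*u) du.
Integrating by parts three times (tabular method), an antiderivative of (-u**3 - u) sin(4*u) is u**3*cos(4*u)/4 - 3*u**2*sin(4*u)/16 + 5*u*cos(4*u)/32 - 5*sin(4*u)/128; evaluating from 0 to pi: ∫_{0}^{pi} (-u**3 - u) sin(4*u) du = (pi*(5 + 8*pi**2)/32) - (0) = pi*(5 + 8*pi**2)/32.
Hence b_4 = (2/pi)·(pi*(5 + 8*pi**2)/32) = 5/16 + pi**2/2.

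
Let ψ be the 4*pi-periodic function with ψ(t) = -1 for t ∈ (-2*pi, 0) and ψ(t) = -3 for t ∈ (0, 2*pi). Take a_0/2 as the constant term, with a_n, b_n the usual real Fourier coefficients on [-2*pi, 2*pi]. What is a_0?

a_0 = (1/(2*pi)) ∫_{-2*pi}^{2*pi} ψ(t) dt = (1/(2*pi)) · (-8*pi) = -4.

-4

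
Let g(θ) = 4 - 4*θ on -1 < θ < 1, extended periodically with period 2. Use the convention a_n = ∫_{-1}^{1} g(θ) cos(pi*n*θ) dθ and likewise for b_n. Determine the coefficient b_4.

2/pi

b_4 = ∫_{-1}^{1} g(θ) sin(4*pi*θ) dθ.
Integrating by parts (boundary term plus one more integral), an antiderivative of (4 - 4*θ) sin(4*pi*θ) is θ*cos(4*pi*θ)/pi - sin(4*pi*θ)/(4*pi**2) - cos(4*pi*θ)/pi; evaluating from -1 to 1: ∫_{-1}^{1} (4 - 4*θ) sin(4*pi*θ) dθ = (0) - (-2/pi) = 2/pi.
Hence b_4 = 2/pi.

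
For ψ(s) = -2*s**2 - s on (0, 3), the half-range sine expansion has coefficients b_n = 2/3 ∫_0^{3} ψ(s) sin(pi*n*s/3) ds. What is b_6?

b_6 = 2/3 ∫_0^{3} (-2*s**2 - s) sin(2*pi*s) ds.
Integrating by parts twice (tabular method), an antiderivative of (-2*s**2 - s) sin(2*pi*s) is s**2*cos(2*pi*s)/pi - s*sin(2*pi*s)/pi**2 + s*cos(2*pi*s)/(2*pi) - sin(2*pi*s)/(4*pi**2) - cos(2*pi*s)/(2*pi**3); evaluating from 0 to 3: ∫_{0}^{3} (-2*s**2 - s) sin(2*pi*s) ds = ((-1 + 21*pi**2)/(2*pi**3)) - (-1/(2*pi**3)) = 21/(2*pi).
Hence b_6 = (2/3)·(21/(2*pi)) = 7/pi.

7/pi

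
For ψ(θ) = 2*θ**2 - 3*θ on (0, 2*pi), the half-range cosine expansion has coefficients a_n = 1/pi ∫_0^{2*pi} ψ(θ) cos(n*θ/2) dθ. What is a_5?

a_5 = 1/pi ∫_0^{2*pi} (2*θ**2 - 3*θ) cos(5*θ/2) dθ.
Integrating by parts twice (tabular method), an antiderivative of (2*θ**2 - 3*θ) cos(5*θ/2) is 4*θ**2*sin(5*θ/2)/5 - 6*θ*sin(5*θ/2)/5 + 16*θ*cos(5*θ/2)/25 - 32*sin(5*θ/2)/125 - 12*cos(5*θ/2)/25; evaluating from 0 to 2*pi: ∫_{0}^{2*pi} (2*θ**2 - 3*θ) cos(5*θ/2) dθ = (12/25 - 32*pi/25) - (-12/25) = 24/25 - 32*pi/25.
Hence a_5 = (1/pi)·(24/25 - 32*pi/25) = 8*(3 - 4*pi)/(25*pi).

8*(3 - 4*pi)/(25*pi)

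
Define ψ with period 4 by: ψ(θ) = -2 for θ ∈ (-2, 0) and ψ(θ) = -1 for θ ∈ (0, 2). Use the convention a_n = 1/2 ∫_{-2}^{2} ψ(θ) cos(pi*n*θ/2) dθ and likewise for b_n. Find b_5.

b_5 = 1/2 ∫_{-2}^{2} ψ(θ) sin(5*pi*θ/2) dθ.
Split the integral at the breakpoints.
Directly, an antiderivative of (-2) sin(5*pi*θ/2) is 4*cos(5*pi*θ/2)/(5*pi); evaluating from -2 to 0: ∫_{-2}^{0} (-2) sin(5*pi*θ/2) dθ = (4/(5*pi)) - (-4/(5*pi)) = 8/(5*pi).
Directly, an antiderivative of (-1) sin(5*pi*θ/2) is 2*cos(5*pi*θ/2)/(5*pi); evaluating from 0 to 2: ∫_{0}^{2} (-1) sin(5*pi*θ/2) dθ = (-2/(5*pi)) - (2/(5*pi)) = -4/(5*pi).
Summing the pieces and multiplying by (1/2) gives b_5 = 2/(5*pi).

2/(5*pi)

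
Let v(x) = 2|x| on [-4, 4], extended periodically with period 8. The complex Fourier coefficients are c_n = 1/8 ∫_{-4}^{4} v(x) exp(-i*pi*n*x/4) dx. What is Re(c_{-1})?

-16/pi**2

Since v is real-valued, Re(c_{-1}) = 1/8 ∫_{-4}^{4} v(x) cos(-pi*x/4) dx = a_{1}/2.
v is even and cos(-pi*x/4) is even, so the integrand is even: ∫_{-4}^{4} v(x) cos(-pi*x/4) dx = 2∫_0^{4} v(x) cos(-pi*x/4) dx.
Integrating by parts (boundary term plus one more integral), an antiderivative of (2*x) cos(-pi*x/4) is 8*x*sin(pi*x/4)/pi + 32*cos(pi*x/4)/pi**2; evaluating from 0 to 4: ∫_{0}^{4} (2*x) cos(-pi*x/4) dx = (-32/pi**2) - (32/pi**2) = -64/pi**2.
So ∫_{-4}^{4} v(x) cos(-pi*x/4) dx = -128/pi**2.
Hence Re(c_{-1}) = (1/8)·(-128/pi**2) = -16/pi**2.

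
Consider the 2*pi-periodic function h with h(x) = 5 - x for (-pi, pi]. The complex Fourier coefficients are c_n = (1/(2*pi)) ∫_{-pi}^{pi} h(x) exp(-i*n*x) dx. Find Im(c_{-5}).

-1/5

Since h is real-valued, Im(c_{-5}) = -(1/(2*pi)) ∫_{-pi}^{pi} h(x) sin(-5*x) dx = b_{5}/2.
Integrating by parts (boundary term plus one more integral), an antiderivative of (5 - x) sin(-5*x) is -x*cos(5*x)/5 + sin(5*x)/25 + cos(5*x); evaluating from -pi to pi: ∫_{-pi}^{pi} (5 - x) sin(-5*x) dx = (-1 + pi/5) - (-1 - pi/5) = 2*pi/5.
Hence Im(c_{-5}) = (-1/(2*pi))·(2*pi/5) = -1/5.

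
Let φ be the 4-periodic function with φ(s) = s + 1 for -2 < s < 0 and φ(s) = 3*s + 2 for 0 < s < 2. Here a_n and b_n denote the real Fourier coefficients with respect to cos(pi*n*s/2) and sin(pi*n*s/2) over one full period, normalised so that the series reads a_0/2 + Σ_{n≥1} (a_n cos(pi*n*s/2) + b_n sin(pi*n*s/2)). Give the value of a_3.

a_3 = 1/2 ∫_{-2}^{2} φ(s) cos(3*pi*s/2) ds.
Split the integral at the breakpoints.
Integrating by parts (boundary term plus one more integral), an antiderivative of (s + 1) cos(3*pi*s/2) is 2*s*sin(3*pi*s/2)/(3*pi) + 2*sin(3*pi*s/2)/(3*pi) + 4*cos(3*pi*s/2)/(9*pi**2); evaluating from -2 to 0: ∫_{-2}^{0} (s + 1) cos(3*pi*s/2) ds = (4/(9*pi**2)) - (-4/(9*pi**2)) = 8/(9*pi**2).
Integrating by parts (boundary term plus one more integral), an antiderivative of (3*s + 2) cos(3*pi*s/2) is 2*s*sin(3*pi*s/2)/pi + 4*sin(3*pi*s/2)/(3*pi) + 4*cos(3*pi*s/2)/(3*pi**2); evaluating from 0 to 2: ∫_{0}^{2} (3*s + 2) cos(3*pi*s/2) ds = (-4/(3*pi**2)) - (4/(3*pi**2)) = -8/(3*pi**2).
Summing the pieces and multiplying by (1/2) gives a_3 = -8/(9*pi**2).

-8/(9*pi**2)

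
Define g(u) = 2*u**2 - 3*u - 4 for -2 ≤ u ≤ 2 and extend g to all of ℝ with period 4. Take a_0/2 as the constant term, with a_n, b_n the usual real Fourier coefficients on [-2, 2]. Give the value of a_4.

2/pi**2

a_4 = 1/2 ∫_{-2}^{2} g(u) cos(2*pi*u) du.
Integrating by parts twice (tabular method), an antiderivative of (2*u**2 - 3*u - 4) cos(2*pi*u) is u**2*sin(2*pi*u)/pi - 3*u*sin(2*pi*u)/(2*pi) + u*cos(2*pi*u)/pi**2 - 2*sin(2*pi*u)/pi - sin(2*pi*u)/(2*pi**3) - 3*cos(2*pi*u)/(4*pi**2); evaluating from -2 to 2: ∫_{-2}^{2} (2*u**2 - 3*u - 4) cos(2*pi*u) du = (5/(4*pi**2)) - (-11/(4*pi**2)) = 4/pi**2.
Hence a_4 = (1/2)·(4/pi**2) = 2/pi**2.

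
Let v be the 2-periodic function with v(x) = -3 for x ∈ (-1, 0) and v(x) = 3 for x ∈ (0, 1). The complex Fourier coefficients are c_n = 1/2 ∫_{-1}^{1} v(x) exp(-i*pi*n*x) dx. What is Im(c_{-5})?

6/(5*pi)

Since v is real-valued, Im(c_{-5}) = -1/2 ∫_{-1}^{1} v(x) sin(-5*pi*x) dx = b_{5}/2.
v is odd and sin(-5*pi*x) is odd, so the integrand is even: ∫_{-1}^{1} v(x) sin(-5*pi*x) dx = 2∫_0^{1} v(x) sin(-5*pi*x) dx.
Directly, an antiderivative of (3) sin(-5*pi*x) is 3*cos(5*pi*x)/(5*pi); evaluating from 0 to 1: ∫_{0}^{1} (3) sin(-5*pi*x) dx = (-3/(5*pi)) - (3/(5*pi)) = -6/(5*pi).
So ∫_{-1}^{1} v(x) sin(-5*pi*x) dx = -12/(5*pi).
Hence Im(c_{-5}) = (-1/2)·(-12/(5*pi)) = 6/(5*pi).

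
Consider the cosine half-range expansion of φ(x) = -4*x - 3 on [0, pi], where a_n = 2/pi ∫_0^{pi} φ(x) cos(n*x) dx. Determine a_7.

16/(49*pi)

a_7 = 2/pi ∫_0^{pi} (-4*x - 3) cos(7*x) dx.
Integrating by parts (boundary term plus one more integral), an antiderivative of (-4*x - 3) cos(7*x) is -4*x*sin(7*x)/7 - 3*sin(7*x)/7 - 4*cos(7*x)/49; evaluating from 0 to pi: ∫_{0}^{pi} (-4*x - 3) cos(7*x) dx = (4/49) - (-4/49) = 8/49.
Hence a_7 = (2/pi)·(8/49) = 16/(49*pi).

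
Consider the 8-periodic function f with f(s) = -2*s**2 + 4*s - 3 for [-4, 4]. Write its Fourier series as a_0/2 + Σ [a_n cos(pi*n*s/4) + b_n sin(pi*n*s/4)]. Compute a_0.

-82/3

a_0 = 1/4 ∫_{-4}^{4} f(s) ds = 1/4 · (-328/3) = -82/3.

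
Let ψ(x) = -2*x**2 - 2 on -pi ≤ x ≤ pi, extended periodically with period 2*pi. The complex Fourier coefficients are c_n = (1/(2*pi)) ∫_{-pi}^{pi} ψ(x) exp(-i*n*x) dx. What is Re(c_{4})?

Since ψ is real-valued, Re(c_{4}) = (1/(2*pi)) ∫_{-pi}^{pi} ψ(x) cos(4*x) dx = a_{4}/2.
ψ is even and cos(4*x) is even, so the integrand is even: ∫_{-pi}^{pi} ψ(x) cos(4*x) dx = 2∫_0^{pi} ψ(x) cos(4*x) dx.
Integrating by parts twice (tabular method), an antiderivative of (-2*x**2 - 2) cos(4*x) is -x**2*sin(4*x)/2 - x*cos(4*x)/4 - 7*sin(4*x)/16; evaluating from 0 to pi: ∫_{0}^{pi} (-2*x**2 - 2) cos(4*x) dx = (-pi/4) - (0) = -pi/4.
So ∫_{-pi}^{pi} ψ(x) cos(4*x) dx = -pi/2.
Hence Re(c_{4}) = (1/(2*pi))·(-pi/2) = -1/4.

-1/4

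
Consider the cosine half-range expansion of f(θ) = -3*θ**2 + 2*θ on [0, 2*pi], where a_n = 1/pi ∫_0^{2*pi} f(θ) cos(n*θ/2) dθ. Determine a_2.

a_2 = 1/pi ∫_0^{2*pi} (-3*θ**2 + 2*θ) cos(θ) dθ.
Integrating by parts twice (tabular method), an antiderivative of (-3*θ**2 + 2*θ) cos(θ) is -3*θ**2*sin(θ) + 2*θ*sin(θ) - 6*θ*cos(θ) + 6*sin(θ) + 2*cos(θ); evaluating from 0 to 2*pi: ∫_{0}^{2*pi} (-3*θ**2 + 2*θ) cos(θ) dθ = (2 - 12*pi) - (2) = -12*pi.
Hence a_2 = (1/pi)·(-12*pi) = -12.

-12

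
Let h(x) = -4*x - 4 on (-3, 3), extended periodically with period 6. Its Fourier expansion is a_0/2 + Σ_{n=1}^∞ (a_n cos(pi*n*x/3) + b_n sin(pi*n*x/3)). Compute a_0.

a_0 = 1/3 ∫_{-3}^{3} h(x) dx = 1/3 · (-24) = -8.

-8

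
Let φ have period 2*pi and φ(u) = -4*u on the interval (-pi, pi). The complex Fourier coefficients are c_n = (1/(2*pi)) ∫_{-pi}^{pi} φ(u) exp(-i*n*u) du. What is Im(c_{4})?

Since φ is real-valued, Im(c_{4}) = -(1/(2*pi)) ∫_{-pi}^{pi} φ(u) sin(4*u) du = -b_{4}/2.
φ is odd and sin(4*u) is odd, so the integrand is even: ∫_{-pi}^{pi} φ(u) sin(4*u) du = 2∫_0^{pi} φ(u) sin(4*u) du.
Integrating by parts (boundary term plus one more integral), an antiderivative of (-4*u) sin(4*u) is u*cos(4*u) - sin(4*u)/4; evaluating from 0 to pi: ∫_{0}^{pi} (-4*u) sin(4*u) du = (pi) - (0) = pi.
So ∫_{-pi}^{pi} φ(u) sin(4*u) du = 2*pi.
Hence Im(c_{4}) = (-1/(2*pi))·(2*pi) = -1.

-1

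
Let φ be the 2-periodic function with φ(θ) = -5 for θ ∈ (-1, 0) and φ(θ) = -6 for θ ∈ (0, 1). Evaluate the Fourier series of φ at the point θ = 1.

At θ = 1 the one-sided limits are φ(1^-) = -6 and φ(1^+) = -5.
By Dirichlet's theorem the series converges to their average, [(-6) + (-5)]/2 = -11/2.

-11/2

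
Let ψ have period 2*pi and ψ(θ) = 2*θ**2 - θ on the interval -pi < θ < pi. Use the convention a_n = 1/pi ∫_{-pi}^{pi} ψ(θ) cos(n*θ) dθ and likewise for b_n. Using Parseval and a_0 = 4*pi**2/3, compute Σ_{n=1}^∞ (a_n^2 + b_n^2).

2*pi**2*(15 + 16*pi**2)/45

Parseval: a_0^2/2 + Σ_{n≥1} (a_n^2+b_n^2) = 1/pi ∫_{-pi}^{pi} ψ(θ)^2 dθ = 2*pi**2*(5 + 12*pi**2)/15.
Subtract a_0^2/2 = 8*pi**4/9: Σ (a_n^2+b_n^2) = 2*pi**2*(15 + 16*pi**2)/45.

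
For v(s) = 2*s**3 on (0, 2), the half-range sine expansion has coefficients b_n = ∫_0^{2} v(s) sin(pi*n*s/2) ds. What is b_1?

-192/pi**3 + 32/pi

b_1 = ∫_0^{2} (2*s**3) sin(pi*s/2) ds.
Integrating by parts three times (tabular method), an antiderivative of (2*s**3) sin(pi*s/2) is -4*s**3*cos(pi*s/2)/pi + 24*s**2*sin(pi*s/2)/pi**2 + 96*s*cos(pi*s/2)/pi**3 - 192*sin(pi*s/2)/pi**4; evaluating from 0 to 2: ∫_{0}^{2} (2*s**3) sin(pi*s/2) ds = (-192/pi**3 + 32/pi) - (0) = -192/pi**3 + 32/pi.
Hence b_1 = -192/pi**3 + 32/pi.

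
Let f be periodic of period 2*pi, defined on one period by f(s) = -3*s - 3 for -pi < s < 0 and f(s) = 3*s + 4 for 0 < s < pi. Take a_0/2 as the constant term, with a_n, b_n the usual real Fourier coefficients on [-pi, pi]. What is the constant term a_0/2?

a_0 = 1/pi ∫_{-pi}^{pi} f(s) ds = 1/pi · (pi*(1 + 3*pi)) = 1 + 3*pi.
So the constant term a_0/2 = 1/2 + 3*pi/2.

1/2 + 3*pi/2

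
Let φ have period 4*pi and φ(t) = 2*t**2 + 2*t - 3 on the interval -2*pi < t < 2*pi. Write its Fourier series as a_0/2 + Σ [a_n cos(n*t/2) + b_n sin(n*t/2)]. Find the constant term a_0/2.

-3 + 8*pi**2/3

a_0 = (1/(2*pi)) ∫_{-2*pi}^{2*pi} φ(t) dt = (1/(2*pi)) · (-12*pi + 32*pi**3/3) = -6 + 16*pi**2/3.
So the constant term a_0/2 = -3 + 8*pi**2/3.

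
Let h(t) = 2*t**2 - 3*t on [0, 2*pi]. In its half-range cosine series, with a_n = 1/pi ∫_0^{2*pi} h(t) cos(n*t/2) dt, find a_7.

a_7 = 1/pi ∫_0^{2*pi} (2*t**2 - 3*t) cos(7*t/2) dt.
Integrating by parts twice (tabular method), an antiderivative of (2*t**2 - 3*t) cos(7*t/2) is 4*t**2*sin(7*t/2)/7 - 6*t*sin(7*t/2)/7 + 16*t*cos(7*t/2)/49 - 32*sin(7*t/2)/343 - 12*cos(7*t/2)/49; evaluating from 0 to 2*pi: ∫_{0}^{2*pi} (2*t**2 - 3*t) cos(7*t/2) dt = (12/49 - 32*pi/49) - (-12/49) = 24/49 - 32*pi/49.
Hence a_7 = (1/pi)·(24/49 - 32*pi/49) = 8*(3 - 4*pi)/(49*pi).

8*(3 - 4*pi)/(49*pi)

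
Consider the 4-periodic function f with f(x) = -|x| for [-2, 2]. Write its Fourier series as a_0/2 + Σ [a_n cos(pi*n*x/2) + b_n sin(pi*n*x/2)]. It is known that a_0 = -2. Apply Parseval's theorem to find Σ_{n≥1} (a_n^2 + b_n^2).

Parseval: a_0^2/2 + Σ_{n≥1} (a_n^2+b_n^2) = 1/2 ∫_{-2}^{2} f(x)^2 dx = 8/3.
Subtract a_0^2/2 = 2: Σ (a_n^2+b_n^2) = 2/3.

2/3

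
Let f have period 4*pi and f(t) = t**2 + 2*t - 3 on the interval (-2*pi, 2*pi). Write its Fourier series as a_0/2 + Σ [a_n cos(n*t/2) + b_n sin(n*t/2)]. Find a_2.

4

a_2 = (1/(2*pi)) ∫_{-2*pi}^{2*pi} f(t) cos(t) dt.
Integrating by parts twice (tabular method), an antiderivative of (t**2 + 2*t - 3) cos(t) is t**2*sin(t) + 2*t*sin(t) + 2*t*cos(t) - 5*sin(t) + 2*cos(t); evaluating from -2*pi to 2*pi: ∫_{-2*pi}^{2*pi} (t**2 + 2*t - 3) cos(t) dt = (2 + 4*pi) - (2 - 4*pi) = 8*pi.
Hence a_2 = (1/(2*pi))·(8*pi) = 4.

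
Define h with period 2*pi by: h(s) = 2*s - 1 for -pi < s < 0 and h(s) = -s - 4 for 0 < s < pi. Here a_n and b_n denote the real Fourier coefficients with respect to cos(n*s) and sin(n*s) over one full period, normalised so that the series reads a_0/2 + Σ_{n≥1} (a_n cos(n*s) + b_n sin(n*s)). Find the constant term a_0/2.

a_0 = 1/pi ∫_{-pi}^{pi} h(s) ds = 1/pi · (-pi*(3*pi + 10)/2) = -5 - 3*pi/2.
So the constant term a_0/2 = -5/2 - 3*pi/4.

-5/2 - 3*pi/4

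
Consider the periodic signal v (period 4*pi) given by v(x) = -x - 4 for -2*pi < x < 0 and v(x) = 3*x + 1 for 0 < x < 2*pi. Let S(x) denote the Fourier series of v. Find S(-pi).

v is continuous at x = -pi with value -4 + pi, so the series converges to -4 + pi there.

-4 + pi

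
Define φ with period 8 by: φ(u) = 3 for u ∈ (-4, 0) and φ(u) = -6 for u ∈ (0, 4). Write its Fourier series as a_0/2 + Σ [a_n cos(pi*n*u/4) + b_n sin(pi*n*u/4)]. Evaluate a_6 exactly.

0

a_6 = 1/4 ∫_{-4}^{4} φ(u) cos(3*pi*u/2) du.
Split the integral at the breakpoints.
Directly, an antiderivative of (3) cos(3*pi*u/2) is 2*sin(3*pi*u/2)/pi; evaluating from -4 to 0: ∫_{-4}^{0} (3) cos(3*pi*u/2) du = (0) - (0) = 0.
Directly, an antiderivative of (-6) cos(3*pi*u/2) is -4*sin(3*pi*u/2)/pi; evaluating from 0 to 4: ∫_{0}^{4} (-6) cos(3*pi*u/2) du = (0) - (0) = 0.
Summing the pieces and multiplying by (1/4) gives a_6 = 0.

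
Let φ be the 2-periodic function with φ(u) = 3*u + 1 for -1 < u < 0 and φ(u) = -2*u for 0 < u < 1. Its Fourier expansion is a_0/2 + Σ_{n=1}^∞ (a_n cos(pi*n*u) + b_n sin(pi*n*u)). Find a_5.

a_5 = ∫_{-1}^{1} φ(u) cos(5*pi*u) du.
Split the integral at the breakpoints.
Integrating by parts (boundary term plus one more integral), an antiderivative of (3*u + 1) cos(5*pi*u) is 3*u*sin(5*pi*u)/(5*pi) + sin(5*pi*u)/(5*pi) + 3*cos(5*pi*u)/(25*pi**2); evaluating from -1 to 0: ∫_{-1}^{0} (3*u + 1) cos(5*pi*u) du = (3/(25*pi**2)) - (-3/(25*pi**2)) = 6/(25*pi**2).
Integrating by parts (boundary term plus one more integral), an antiderivative of (-2*u) cos(5*pi*u) is -2*u*sin(5*pi*u)/(5*pi) - 2*cos(5*pi*u)/(25*pi**2); evaluating from 0 to 1: ∫_{0}^{1} (-2*u) cos(5*pi*u) du = (2/(25*pi**2)) - (-2/(25*pi**2)) = 4/(25*pi**2).
Summing the pieces gives a_5 = 2/(5*pi**2).

2/(5*pi**2)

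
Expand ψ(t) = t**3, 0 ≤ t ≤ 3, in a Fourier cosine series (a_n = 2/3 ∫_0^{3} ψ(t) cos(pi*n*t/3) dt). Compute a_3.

a_3 = 2/3 ∫_0^{3} (t**3) cos(pi*t) dt.
Integrating by parts three times (tabular method), an antiderivative of (t**3) cos(pi*t) is t**3*sin(pi*t)/pi + 3*t**2*cos(pi*t)/pi**2 - 6*t*sin(pi*t)/pi**3 - 6*cos(pi*t)/pi**4; evaluating from 0 to 3: ∫_{0}^{3} (t**3) cos(pi*t) dt = (3*(2 - 9*pi**2)/pi**4) - (-6/pi**4) = 3*(4 - 9*pi**2)/pi**4.
Hence a_3 = (2/3)·(3*(4 - 9*pi**2)/pi**4) = 2*(4 - 9*pi**2)/pi**4.

2*(4 - 9*pi**2)/pi**4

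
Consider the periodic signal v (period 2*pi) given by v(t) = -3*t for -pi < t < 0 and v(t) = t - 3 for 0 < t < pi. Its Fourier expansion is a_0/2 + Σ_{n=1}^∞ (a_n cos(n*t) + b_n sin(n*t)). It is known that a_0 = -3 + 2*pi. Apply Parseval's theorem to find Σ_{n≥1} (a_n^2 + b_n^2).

9/2 + 3*pi + 4*pi**2/3

Parseval: a_0^2/2 + Σ_{n≥1} (a_n^2+b_n^2) = 1/pi ∫_{-pi}^{pi} v(t)^2 dt = -3*pi + 9 + 10*pi**2/3.
Subtract a_0^2/2 = (3 - 2*pi)**2/2: Σ (a_n^2+b_n^2) = 9/2 + 3*pi + 4*pi**2/3.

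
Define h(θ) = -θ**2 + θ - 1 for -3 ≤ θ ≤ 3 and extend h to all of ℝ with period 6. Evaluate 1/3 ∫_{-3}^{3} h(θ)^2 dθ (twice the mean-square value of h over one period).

262/5

1/3 ∫_{-3}^{3} h(θ)^2 dθ = 1/3 · (786/5) = 262/5.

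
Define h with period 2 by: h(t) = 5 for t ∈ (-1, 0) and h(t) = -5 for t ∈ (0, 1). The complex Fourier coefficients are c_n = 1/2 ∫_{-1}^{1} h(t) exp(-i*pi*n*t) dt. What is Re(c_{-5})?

Since h is real-valued, Re(c_{-5}) = 1/2 ∫_{-1}^{1} h(t) cos(-5*pi*t) dt = a_{5}/2.
(h is odd, so the integrand is odd over a symmetric interval and the integral vanishes.)

0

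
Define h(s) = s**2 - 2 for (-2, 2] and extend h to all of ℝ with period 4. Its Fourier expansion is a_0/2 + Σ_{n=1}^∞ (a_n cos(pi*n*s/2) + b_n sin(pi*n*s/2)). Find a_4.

a_4 = 1/2 ∫_{-2}^{2} h(s) cos(2*pi*s) ds.
h is even and cos(2*pi*s) is even, so the integrand is even and a_4 = ∫_0^{2} h(s) cos(2*pi*s) ds.
Integrating by parts twice (tabular method), an antiderivative of (s**2 - 2) cos(2*pi*s) is s**2*sin(2*pi*s)/(2*pi) + s*cos(2*pi*s)/(2*pi**2) - sin(2*pi*s)/pi - sin(2*pi*s)/(4*pi**3); evaluating from 0 to 2: ∫_{0}^{2} (s**2 - 2) cos(2*pi*s) ds = (pi**(-2)) - (0) = pi**(-2).
Hence a_4 = pi**(-2).

pi**(-2)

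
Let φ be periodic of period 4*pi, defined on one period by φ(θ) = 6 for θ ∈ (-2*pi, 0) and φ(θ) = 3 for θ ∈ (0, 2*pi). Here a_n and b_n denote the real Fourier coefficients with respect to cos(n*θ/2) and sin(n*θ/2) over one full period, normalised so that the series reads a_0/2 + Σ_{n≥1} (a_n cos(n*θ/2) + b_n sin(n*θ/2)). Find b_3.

-2/pi

b_3 = (1/(2*pi)) ∫_{-2*pi}^{2*pi} φ(θ) sin(3*θ/2) dθ.
Split the integral at the breakpoints.
Directly, an antiderivative of (6) sin(3*θ/2) is -4*cos(3*θ/2); evaluating from -2*pi to 0: ∫_{-2*pi}^{0} (6) sin(3*θ/2) dθ = (-4) - (4) = -8.
Directly, an antiderivative of (3) sin(3*θ/2) is -2*cos(3*θ/2); evaluating from 0 to 2*pi: ∫_{0}^{2*pi} (3) sin(3*θ/2) dθ = (2) - (-2) = 4.
Summing the pieces and multiplying by (1/(2*pi)) gives b_3 = -2/pi.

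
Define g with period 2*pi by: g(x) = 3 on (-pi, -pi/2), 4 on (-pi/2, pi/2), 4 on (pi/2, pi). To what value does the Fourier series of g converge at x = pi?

x = pi differs from x = -pi by 1 full period(s), and the series is 2*pi-periodic.
At x = -pi the one-sided limits are g(-pi^-) = 4 and g(-pi^+) = 3.
By Dirichlet's theorem the series converges to their average, [(4) + (3)]/2 = 7/2.

7/2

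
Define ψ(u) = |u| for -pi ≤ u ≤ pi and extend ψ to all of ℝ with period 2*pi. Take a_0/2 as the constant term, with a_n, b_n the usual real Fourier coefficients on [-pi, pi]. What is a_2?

0

a_2 = 1/pi ∫_{-pi}^{pi} ψ(u) cos(2*u) du.
ψ is even and cos(2*u) is even, so the integrand is even and a_2 = 2/pi ∫_0^{pi} ψ(u) cos(2*u) du.
Integrating by parts (boundary term plus one more integral), an antiderivative of (u) cos(2*u) is u*sin(2*u)/2 + cos(2*u)/4; evaluating from 0 to pi: ∫_{0}^{pi} (u) cos(2*u) du = (1/4) - (1/4) = 0.
Hence a_2 = (2/pi)·(0) = 0.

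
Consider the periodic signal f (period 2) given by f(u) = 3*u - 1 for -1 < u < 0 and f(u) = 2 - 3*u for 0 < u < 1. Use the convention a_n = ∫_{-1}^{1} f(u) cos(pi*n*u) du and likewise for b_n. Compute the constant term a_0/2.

-1

a_0 = ∫_{-1}^{1} f(u) du = -2.
So the constant term a_0/2 = -1.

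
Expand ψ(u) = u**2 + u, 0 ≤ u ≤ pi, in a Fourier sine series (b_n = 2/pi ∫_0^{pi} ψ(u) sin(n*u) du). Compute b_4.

b_4 = 2/pi ∫_0^{pi} (u**2 + u) sin(4*u) du.
Integrating by parts twice (tabular method), an antiderivative of (u**2 + u) sin(4*u) is -u**2*cos(4*u)/4 + u*sin(4*u)/8 - u*cos(4*u)/4 + sin(4*u)/16 + cos(4*u)/32; evaluating from 0 to pi: ∫_{0}^{pi} (u**2 + u) sin(4*u) du = (-pi**2/4 - pi/4 + 1/32) - (1/32) = -pi*(1 + pi)/4.
Hence b_4 = (2/pi)·(-pi*(1 + pi)/4) = -pi/2 - 1/2.

-pi/2 - 1/2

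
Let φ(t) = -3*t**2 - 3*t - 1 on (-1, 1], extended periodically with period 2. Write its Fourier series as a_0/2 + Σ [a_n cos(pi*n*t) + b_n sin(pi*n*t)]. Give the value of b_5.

-6/(5*pi)

b_5 = ∫_{-1}^{1} φ(t) sin(5*pi*t) dt.
Integrating by parts twice (tabular method), an antiderivative of (-3*t**2 - 3*t - 1) sin(5*pi*t) is 3*t**2*cos(5*pi*t)/(5*pi) - 6*t*sin(5*pi*t)/(25*pi**2) + 3*t*cos(5*pi*t)/(5*pi) - 3*sin(5*pi*t)/(25*pi**2) - 6*cos(5*pi*t)/(125*pi**3) + cos(5*pi*t)/(5*pi); evaluating from -1 to 1: ∫_{-1}^{1} (-3*t**2 - 3*t - 1) sin(5*pi*t) dt = ((6 - 175*pi**2)/(125*pi**3)) - ((6 - 25*pi**2)/(125*pi**3)) = -6/(5*pi).
Hence b_5 = -6/(5*pi).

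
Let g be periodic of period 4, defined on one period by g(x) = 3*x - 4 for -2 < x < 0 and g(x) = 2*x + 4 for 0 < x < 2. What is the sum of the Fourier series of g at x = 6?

-1

x = 6 differs from x = -2 by 2 full period(s), and the series is 4-periodic.
At x = -2 the one-sided limits are g(-2^-) = 8 and g(-2^+) = -10.
By Dirichlet's theorem the series converges to their average, [(8) + (-10)]/2 = -1.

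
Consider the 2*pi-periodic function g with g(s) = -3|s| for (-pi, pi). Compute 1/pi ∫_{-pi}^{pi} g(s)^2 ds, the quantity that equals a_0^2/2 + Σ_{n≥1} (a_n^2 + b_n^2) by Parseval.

1/pi ∫_{-pi}^{pi} g(s)^2 ds = 1/pi · (6*pi**3) = 6*pi**2.

6*pi**2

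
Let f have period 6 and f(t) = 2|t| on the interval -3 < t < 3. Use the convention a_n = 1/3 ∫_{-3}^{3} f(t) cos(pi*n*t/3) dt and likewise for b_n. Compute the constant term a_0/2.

a_0 = 1/3 ∫_{-3}^{3} f(t) dt = 1/3 · (18) = 6.
So the constant term a_0/2 = 3.

3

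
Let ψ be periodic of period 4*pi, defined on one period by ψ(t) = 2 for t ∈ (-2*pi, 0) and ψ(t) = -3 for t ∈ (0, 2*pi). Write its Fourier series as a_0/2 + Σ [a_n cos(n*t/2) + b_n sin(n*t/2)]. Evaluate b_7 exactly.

b_7 = (1/(2*pi)) ∫_{-2*pi}^{2*pi} ψ(t) sin(7*t/2) dt.
Split the integral at the breakpoints.
Directly, an antiderivative of (2) sin(7*t/2) is -4*cos(7*t/2)/7; evaluating from -2*pi to 0: ∫_{-2*pi}^{0} (2) sin(7*t/2) dt = (-4/7) - (4/7) = -8/7.
Directly, an antiderivative of (-3) sin(7*t/2) is 6*cos(7*t/2)/7; evaluating from 0 to 2*pi: ∫_{0}^{2*pi} (-3) sin(7*t/2) dt = (-6/7) - (6/7) = -12/7.
Summing the pieces and multiplying by (1/(2*pi)) gives b_7 = -10/(7*pi).

-10/(7*pi)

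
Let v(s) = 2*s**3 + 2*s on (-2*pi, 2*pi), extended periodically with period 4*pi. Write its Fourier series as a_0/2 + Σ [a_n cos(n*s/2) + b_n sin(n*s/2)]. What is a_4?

0

a_4 = (1/(2*pi)) ∫_{-2*pi}^{2*pi} v(s) cos(2*s) ds.
v is odd and cos(2*s) is even, so the integrand is odd over a symmetric interval and the integral vanishes.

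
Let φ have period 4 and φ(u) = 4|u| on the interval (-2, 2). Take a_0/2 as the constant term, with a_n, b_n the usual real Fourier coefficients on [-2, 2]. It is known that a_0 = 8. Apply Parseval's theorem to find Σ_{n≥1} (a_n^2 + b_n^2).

32/3

Parseval: a_0^2/2 + Σ_{n≥1} (a_n^2+b_n^2) = 1/2 ∫_{-2}^{2} φ(u)^2 du = 128/3.
Subtract a_0^2/2 = 32: Σ (a_n^2+b_n^2) = 32/3.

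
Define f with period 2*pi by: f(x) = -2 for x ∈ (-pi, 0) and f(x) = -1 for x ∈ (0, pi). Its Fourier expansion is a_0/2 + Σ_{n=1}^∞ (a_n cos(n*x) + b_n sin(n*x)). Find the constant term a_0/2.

-3/2

a_0 = 1/pi ∫_{-pi}^{pi} f(x) dx = 1/pi · (-3*pi) = -3.
So the constant term a_0/2 = -3/2.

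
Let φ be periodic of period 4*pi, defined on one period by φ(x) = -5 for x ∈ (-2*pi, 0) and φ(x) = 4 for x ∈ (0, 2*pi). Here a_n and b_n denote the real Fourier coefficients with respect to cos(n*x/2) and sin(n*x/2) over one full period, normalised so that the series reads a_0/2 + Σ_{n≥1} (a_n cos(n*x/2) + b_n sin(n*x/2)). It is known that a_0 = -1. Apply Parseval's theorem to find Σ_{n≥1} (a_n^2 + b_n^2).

Parseval: a_0^2/2 + Σ_{n≥1} (a_n^2+b_n^2) = (1/(2*pi)) ∫_{-2*pi}^{2*pi} φ(x)^2 dx = 41.
Subtract a_0^2/2 = 1/2: Σ (a_n^2+b_n^2) = 81/2.

81/2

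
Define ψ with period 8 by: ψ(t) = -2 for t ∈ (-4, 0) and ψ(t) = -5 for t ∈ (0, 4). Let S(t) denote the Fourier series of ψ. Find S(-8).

t = -8 differs from t = 0 by -1 full period(s), and the series is 8-periodic.
At t = 0 the one-sided limits are ψ(0^-) = -2 and ψ(0^+) = -5.
By Dirichlet's theorem the series converges to their average, [(-2) + (-5)]/2 = -7/2.

-7/2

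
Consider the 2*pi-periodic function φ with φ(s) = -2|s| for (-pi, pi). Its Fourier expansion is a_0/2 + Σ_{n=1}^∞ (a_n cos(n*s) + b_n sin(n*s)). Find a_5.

a_5 = 1/pi ∫_{-pi}^{pi} φ(s) cos(5*s) ds.
φ is even and cos(5*s) is even, so the integrand is even and a_5 = 2/pi ∫_0^{pi} φ(s) cos(5*s) ds.
Integrating by parts (boundary term plus one more integral), an antiderivative of (-2*s) cos(5*s) is -2*s*sin(5*s)/5 - 2*cos(5*s)/25; evaluating from 0 to pi: ∫_{0}^{pi} (-2*s) cos(5*s) ds = (2/25) - (-2/25) = 4/25.
Hence a_5 = (2/pi)·(4/25) = 8/(25*pi).

8/(25*pi)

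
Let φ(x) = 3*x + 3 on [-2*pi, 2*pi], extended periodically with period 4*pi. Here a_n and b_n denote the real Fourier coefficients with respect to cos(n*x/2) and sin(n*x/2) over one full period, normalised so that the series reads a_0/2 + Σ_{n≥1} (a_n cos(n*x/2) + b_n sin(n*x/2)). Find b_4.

-3

b_4 = (1/(2*pi)) ∫_{-2*pi}^{2*pi} φ(x) sin(2*x) dx.
Integrating by parts (boundary term plus one more integral), an antiderivative of (3*x + 3) sin(2*x) is -3*x*cos(2*x)/2 + 3*sin(2*x)/4 - 3*cos(2*x)/2; evaluating from -2*pi to 2*pi: ∫_{-2*pi}^{2*pi} (3*x + 3) sin(2*x) dx = (-3*pi - 3/2) - (-3/2 + 3*pi) = -6*pi.
Hence b_4 = (1/(2*pi))·(-6*pi) = -3.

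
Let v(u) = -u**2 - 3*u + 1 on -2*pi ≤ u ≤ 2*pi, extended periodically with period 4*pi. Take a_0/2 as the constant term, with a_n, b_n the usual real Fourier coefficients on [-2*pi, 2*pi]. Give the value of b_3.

b_3 = (1/(2*pi)) ∫_{-2*pi}^{2*pi} v(u) sin(3*u/2) du.
Integrating by parts twice (tabular method), an antiderivative of (-u**2 - 3*u + 1) sin(3*u/2) is 2*u**2*cos(3*u/2)/3 - 8*u*sin(3*u/2)/9 + 2*u*cos(3*u/2) - 4*sin(3*u/2)/3 - 34*cos(3*u/2)/27; evaluating from -2*pi to 2*pi: ∫_{-2*pi}^{2*pi} (-u**2 - 3*u + 1) sin(3*u/2) du = (-8*pi**2/3 - 4*pi + 34/27) - (-8*pi**2/3 + 34/27 + 4*pi) = -8*pi.
Hence b_3 = (1/(2*pi))·(-8*pi) = -4.

-4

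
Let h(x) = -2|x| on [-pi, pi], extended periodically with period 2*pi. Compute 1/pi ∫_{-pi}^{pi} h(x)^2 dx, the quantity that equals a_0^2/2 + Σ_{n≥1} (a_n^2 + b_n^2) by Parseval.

1/pi ∫_{-pi}^{pi} h(x)^2 dx = 1/pi · (8*pi**3/3) = 8*pi**2/3.

8*pi**2/3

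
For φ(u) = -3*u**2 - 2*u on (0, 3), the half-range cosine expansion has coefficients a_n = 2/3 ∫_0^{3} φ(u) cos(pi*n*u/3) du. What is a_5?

a_5 = 2/3 ∫_0^{3} (-3*u**2 - 2*u) cos(5*pi*u/3) du.
Integrating by parts twice (tabular method), an antiderivative of (-3*u**2 - 2*u) cos(5*pi*u/3) is -9*u**2*sin(5*pi*u/3)/(5*pi) - 6*u*sin(5*pi*u/3)/(5*pi) - 54*u*cos(5*pi*u/3)/(25*pi**2) + 162*sin(5*pi*u/3)/(125*pi**3) - 18*cos(5*pi*u/3)/(25*pi**2); evaluating from 0 to 3: ∫_{0}^{3} (-3*u**2 - 2*u) cos(5*pi*u/3) du = (36/(5*pi**2)) - (-18/(25*pi**2)) = 198/(25*pi**2).
Hence a_5 = (2/3)·(198/(25*pi**2)) = 132/(25*pi**2).

132/(25*pi**2)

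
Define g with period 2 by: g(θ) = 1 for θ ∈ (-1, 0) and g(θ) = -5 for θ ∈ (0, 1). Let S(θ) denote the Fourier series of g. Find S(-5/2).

θ = -5/2 differs from θ = -1/2 by -1 full period(s), and the series is 2-periodic.
g is continuous at θ = -1/2 with value 1, so the series converges to 1 there.

1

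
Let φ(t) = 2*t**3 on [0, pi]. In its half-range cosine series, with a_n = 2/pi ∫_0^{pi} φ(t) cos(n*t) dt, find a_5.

a_5 = 2/pi ∫_0^{pi} (2*t**3) cos(5*t) dt.
Integrating by parts three times (tabular method), an antiderivative of (2*t**3) cos(5*t) is 2*t**3*sin(5*t)/5 + 6*t**2*cos(5*t)/25 - 12*t*sin(5*t)/125 - 12*cos(5*t)/625; evaluating from 0 to pi: ∫_{0}^{pi} (2*t**3) cos(5*t) dt = (12/625 - 6*pi**2/25) - (-12/625) = 24/625 - 6*pi**2/25.
Hence a_5 = (2/pi)·(24/625 - 6*pi**2/25) = 12*(4 - 25*pi**2)/(625*pi).

12*(4 - 25*pi**2)/(625*pi)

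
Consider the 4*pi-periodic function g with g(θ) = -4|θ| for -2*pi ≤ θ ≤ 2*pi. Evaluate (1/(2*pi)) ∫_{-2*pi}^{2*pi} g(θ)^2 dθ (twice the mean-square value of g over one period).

128*pi**2/3

(1/(2*pi)) ∫_{-2*pi}^{2*pi} g(θ)^2 dθ = (1/(2*pi)) · (256*pi**3/3) = 128*pi**2/3.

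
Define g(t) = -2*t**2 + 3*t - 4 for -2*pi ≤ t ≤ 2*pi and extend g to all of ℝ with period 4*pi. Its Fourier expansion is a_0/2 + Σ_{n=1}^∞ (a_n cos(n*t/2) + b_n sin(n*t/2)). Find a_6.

a_6 = (1/(2*pi)) ∫_{-2*pi}^{2*pi} g(t) cos(3*t) dt.
Integrating by parts twice (tabular method), an antiderivative of (-2*t**2 + 3*t - 4) cos(3*t) is -2*t**2*sin(3*t)/3 + t*sin(3*t) - 4*t*cos(3*t)/9 - 32*sin(3*t)/27 + cos(3*t)/3; evaluating from -2*pi to 2*pi: ∫_{-2*pi}^{2*pi} (-2*t**2 + 3*t - 4) cos(3*t) dt = (1/3 - 8*pi/9) - (1/3 + 8*pi/9) = -16*pi/9.
Hence a_6 = (1/(2*pi))·(-16*pi/9) = -8/9.

-8/9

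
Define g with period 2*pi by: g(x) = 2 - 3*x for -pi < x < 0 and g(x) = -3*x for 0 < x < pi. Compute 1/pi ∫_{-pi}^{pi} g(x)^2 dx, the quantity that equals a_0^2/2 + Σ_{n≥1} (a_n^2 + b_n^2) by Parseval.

4 + 6*pi + 6*pi**2

1/pi ∫_{-pi}^{pi} g(x)^2 dx = 1/pi · (2*pi*(2 + 3*pi + 3*pi**2)) = 4 + 6*pi + 6*pi**2.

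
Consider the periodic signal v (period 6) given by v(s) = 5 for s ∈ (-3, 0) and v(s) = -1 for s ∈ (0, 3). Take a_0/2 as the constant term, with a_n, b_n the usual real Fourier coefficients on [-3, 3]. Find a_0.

a_0 = 1/3 ∫_{-3}^{3} v(s) ds = 1/3 · (12) = 4.

4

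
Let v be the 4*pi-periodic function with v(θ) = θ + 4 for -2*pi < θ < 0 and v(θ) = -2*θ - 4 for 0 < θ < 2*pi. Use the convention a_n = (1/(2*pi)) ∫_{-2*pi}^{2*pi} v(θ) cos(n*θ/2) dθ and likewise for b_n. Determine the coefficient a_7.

a_7 = (1/(2*pi)) ∫_{-2*pi}^{2*pi} v(θ) cos(7*θ/2) dθ.
Split the integral at the breakpoints.
Integrating by parts (boundary term plus one more integral), an antiderivative of (θ + 4) cos(7*θ/2) is 2*θ*sin(7*θ/2)/7 + 8*sin(7*θ/2)/7 + 4*cos(7*θ/2)/49; evaluating from -2*pi to 0: ∫_{-2*pi}^{0} (θ + 4) cos(7*θ/2) dθ = (4/49) - (-4/49) = 8/49.
Integrating by parts (boundary term plus one more integral), an antiderivative of (-2*θ - 4) cos(7*θ/2) is -4*θ*sin(7*θ/2)/7 - 8*sin(7*θ/2)/7 - 8*cos(7*θ/2)/49; evaluating from 0 to 2*pi: ∫_{0}^{2*pi} (-2*θ - 4) cos(7*θ/2) dθ = (8/49) - (-8/49) = 16/49.
Summing the pieces and multiplying by (1/(2*pi)) gives a_7 = 12/(49*pi).

12/(49*pi)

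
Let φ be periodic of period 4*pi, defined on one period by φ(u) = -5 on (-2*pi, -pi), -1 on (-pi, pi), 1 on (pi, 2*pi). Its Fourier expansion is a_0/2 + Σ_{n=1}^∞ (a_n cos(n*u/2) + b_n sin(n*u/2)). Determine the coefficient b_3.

2/pi

b_3 = (1/(2*pi)) ∫_{-2*pi}^{2*pi} φ(u) sin(3*u/2) du.
Split the integral at the breakpoints.
Directly, an antiderivative of (-5) sin(3*u/2) is 10*cos(3*u/2)/3; evaluating from -2*pi to -pi: ∫_{-2*pi}^{-pi} (-5) sin(3*u/2) du = (0) - (-10/3) = 10/3.
Directly, an antiderivative of (-1) sin(3*u/2) is 2*cos(3*u/2)/3; evaluating from -pi to pi: ∫_{-pi}^{pi} (-1) sin(3*u/2) du = (0) - (0) = 0.
Directly, an antiderivative of (1) sin(3*u/2) is -2*cos(3*u/2)/3; evaluating from pi to 2*pi: ∫_{pi}^{2*pi} (1) sin(3*u/2) du = (2/3) - (0) = 2/3.
Summing the pieces and multiplying by (1/(2*pi)) gives b_3 = 2/pi.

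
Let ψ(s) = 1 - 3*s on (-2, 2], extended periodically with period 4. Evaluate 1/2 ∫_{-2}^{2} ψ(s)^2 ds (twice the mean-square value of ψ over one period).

1/2 ∫_{-2}^{2} ψ(s)^2 ds = 1/2 · (52) = 26.

26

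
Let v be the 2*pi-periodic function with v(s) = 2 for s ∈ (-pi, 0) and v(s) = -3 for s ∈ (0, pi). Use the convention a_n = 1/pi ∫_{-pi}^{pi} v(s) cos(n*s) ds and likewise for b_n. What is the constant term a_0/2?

-1/2

a_0 = 1/pi ∫_{-pi}^{pi} v(s) ds = 1/pi · (-pi) = -1.
So the constant term a_0/2 = -1/2.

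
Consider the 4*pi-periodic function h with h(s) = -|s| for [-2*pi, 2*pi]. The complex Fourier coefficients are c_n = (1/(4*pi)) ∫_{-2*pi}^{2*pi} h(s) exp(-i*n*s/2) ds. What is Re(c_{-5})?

4/(25*pi)

Since h is real-valued, Re(c_{-5}) = (1/(4*pi)) ∫_{-2*pi}^{2*pi} h(s) cos(-5*s/2) ds = a_{5}/2.
h is even and cos(-5*s/2) is even, so the integrand is even: ∫_{-2*pi}^{2*pi} h(s) cos(-5*s/2) ds = 2∫_0^{2*pi} h(s) cos(-5*s/2) ds.
Integrating by parts (boundary term plus one more integral), an antiderivative of (-s) cos(-5*s/2) is -2*s*sin(5*s/2)/5 - 4*cos(5*s/2)/25; evaluating from 0 to 2*pi: ∫_{0}^{2*pi} (-s) cos(-5*s/2) ds = (4/25) - (-4/25) = 8/25.
So ∫_{-2*pi}^{2*pi} h(s) cos(-5*s/2) ds = 16/25.
Hence Re(c_{-5}) = (1/(4*pi))·(16/25) = 4/(25*pi).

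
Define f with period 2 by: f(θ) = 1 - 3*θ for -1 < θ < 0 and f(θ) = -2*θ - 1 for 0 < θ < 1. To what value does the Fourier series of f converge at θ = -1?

At θ = -1 the one-sided limits are f(-1^-) = -3 and f(-1^+) = 4.
By Dirichlet's theorem the series converges to their average, [(-3) + (4)]/2 = 1/2.

1/2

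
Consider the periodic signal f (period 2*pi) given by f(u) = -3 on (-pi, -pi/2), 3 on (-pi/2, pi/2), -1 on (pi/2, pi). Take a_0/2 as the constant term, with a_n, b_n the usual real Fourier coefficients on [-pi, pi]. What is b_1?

2/pi

b_1 = 1/pi ∫_{-pi}^{pi} f(u) sin(u) du.
Split the integral at the breakpoints.
Directly, an antiderivative of (-3) sin(u) is 3*cos(u); evaluating from -pi to -pi/2: ∫_{-pi}^{-pi/2} (-3) sin(u) du = (0) - (-3) = 3.
Directly, an antiderivative of (3) sin(u) is -3*cos(u); evaluating from -pi/2 to pi/2: ∫_{-pi/2}^{pi/2} (3) sin(u) du = (0) - (0) = 0.
Directly, an antiderivative of (-1) sin(u) is cos(u); evaluating from pi/2 to pi: ∫_{pi/2}^{pi} (-1) sin(u) du = (-1) - (0) = -1.
Summing the pieces and multiplying by (1/pi) gives b_1 = 2/pi.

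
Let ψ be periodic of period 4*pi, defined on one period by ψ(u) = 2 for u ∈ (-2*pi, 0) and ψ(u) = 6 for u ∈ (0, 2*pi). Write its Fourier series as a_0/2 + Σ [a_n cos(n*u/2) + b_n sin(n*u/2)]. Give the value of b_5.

b_5 = (1/(2*pi)) ∫_{-2*pi}^{2*pi} ψ(u) sin(5*u/2) du.
Split the integral at the breakpoints.
Directly, an antiderivative of (2) sin(5*u/2) is -4*cos(5*u/2)/5; evaluating from -2*pi to 0: ∫_{-2*pi}^{0} (2) sin(5*u/2) du = (-4/5) - (4/5) = -8/5.
Directly, an antiderivative of (6) sin(5*u/2) is -12*cos(5*u/2)/5; evaluating from 0 to 2*pi: ∫_{0}^{2*pi} (6) sin(5*u/2) du = (12/5) - (-12/5) = 24/5.
Summing the pieces and multiplying by (1/(2*pi)) gives b_5 = 8/(5*pi).

8/(5*pi)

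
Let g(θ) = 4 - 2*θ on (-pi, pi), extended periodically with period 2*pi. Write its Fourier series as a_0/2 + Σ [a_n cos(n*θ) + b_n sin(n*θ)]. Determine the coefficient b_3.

-4/3

b_3 = 1/pi ∫_{-pi}^{pi} g(θ) sin(3*θ) dθ.
Integrating by parts (boundary term plus one more integral), an antiderivative of (4 - 2*θ) sin(3*θ) is 2*θ*cos(3*θ)/3 - 2*sin(3*θ)/9 - 4*cos(3*θ)/3; evaluating from -pi to pi: ∫_{-pi}^{pi} (4 - 2*θ) sin(3*θ) dθ = (4/3 - 2*pi/3) - (4/3 + 2*pi/3) = -4*pi/3.
Hence b_3 = (1/pi)·(-4*pi/3) = -4/3.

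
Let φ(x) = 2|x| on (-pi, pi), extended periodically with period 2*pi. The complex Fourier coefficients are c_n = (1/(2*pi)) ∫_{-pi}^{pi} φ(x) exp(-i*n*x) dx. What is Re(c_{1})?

Since φ is real-valued, Re(c_{1}) = (1/(2*pi)) ∫_{-pi}^{pi} φ(x) cos(x) dx = a_{1}/2.
φ is even and cos(x) is even, so the integrand is even: ∫_{-pi}^{pi} φ(x) cos(x) dx = 2∫_0^{pi} φ(x) cos(x) dx.
Integrating by parts (boundary term plus one more integral), an antiderivative of (2*x) cos(x) is 2*x*sin(x) + 2*cos(x); evaluating from 0 to pi: ∫_{0}^{pi} (2*x) cos(x) dx = (-2) - (2) = -4.
So ∫_{-pi}^{pi} φ(x) cos(x) dx = -8.
Hence Re(c_{1}) = (1/(2*pi))·(-8) = -4/pi.

-4/pi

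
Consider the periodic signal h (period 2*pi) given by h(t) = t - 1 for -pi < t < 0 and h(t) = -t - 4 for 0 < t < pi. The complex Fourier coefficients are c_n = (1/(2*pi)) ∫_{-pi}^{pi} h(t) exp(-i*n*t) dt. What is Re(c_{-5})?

2/(25*pi)

Since h is real-valued, Re(c_{-5}) = (1/(2*pi)) ∫_{-pi}^{pi} h(t) cos(-5*t) dt = a_{5}/2.
Split the integral at the breakpoints.
Integrating by parts (boundary term plus one more integral), an antiderivative of (t - 1) cos(-5*t) is t*sin(5*t)/5 - sin(5*t)/5 + cos(5*t)/25; evaluating from -pi to 0: ∫_{-pi}^{0} (t - 1) cos(-5*t) dt = (1/25) - (-1/25) = 2/25.
Integrating by parts (boundary term plus one more integral), an antiderivative of (-t - 4) cos(-5*t) is -t*sin(5*t)/5 - 4*sin(5*t)/5 - cos(5*t)/25; evaluating from 0 to pi: ∫_{0}^{pi} (-t - 4) cos(-5*t) dt = (1/25) - (-1/25) = 2/25.
So ∫_{-pi}^{pi} h(t) cos(-5*t) dt = 4/25.
Hence Re(c_{-5}) = (1/(2*pi))·(4/25) = 2/(25*pi).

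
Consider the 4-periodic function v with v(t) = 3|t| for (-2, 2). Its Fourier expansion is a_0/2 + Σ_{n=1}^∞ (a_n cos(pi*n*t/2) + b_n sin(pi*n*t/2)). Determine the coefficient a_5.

-24/(25*pi**2)

a_5 = 1/2 ∫_{-2}^{2} v(t) cos(5*pi*t/2) dt.
v is even and cos(5*pi*t/2) is even, so the integrand is even and a_5 = ∫_0^{2} v(t) cos(5*pi*t/2) dt.
Integrating by parts (boundary term plus one more integral), an antiderivative of (3*t) cos(5*pi*t/2) is 6*t*sin(5*pi*t/2)/(5*pi) + 12*cos(5*pi*t/2)/(25*pi**2); evaluating from 0 to 2: ∫_{0}^{2} (3*t) cos(5*pi*t/2) dt = (-12/(25*pi**2)) - (12/(25*pi**2)) = -24/(25*pi**2).
Hence a_5 = -24/(25*pi**2).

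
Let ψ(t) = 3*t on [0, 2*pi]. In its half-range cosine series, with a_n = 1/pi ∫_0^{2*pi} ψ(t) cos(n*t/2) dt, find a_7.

-24/(49*pi)

a_7 = 1/pi ∫_0^{2*pi} (3*t) cos(7*t/2) dt.
Integrating by parts (boundary term plus one more integral), an antiderivative of (3*t) cos(7*t/2) is 6*t*sin(7*t/2)/7 + 12*cos(7*t/2)/49; evaluating from 0 to 2*pi: ∫_{0}^{2*pi} (3*t) cos(7*t/2) dt = (-12/49) - (12/49) = -24/49.
Hence a_7 = (1/pi)·(-24/49) = -24/(49*pi).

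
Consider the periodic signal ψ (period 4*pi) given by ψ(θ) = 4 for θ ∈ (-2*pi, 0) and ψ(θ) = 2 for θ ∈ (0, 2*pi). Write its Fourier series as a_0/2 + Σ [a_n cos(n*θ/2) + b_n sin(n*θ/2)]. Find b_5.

-4/(5*pi)

b_5 = (1/(2*pi)) ∫_{-2*pi}^{2*pi} ψ(θ) sin(5*θ/2) dθ.
Split the integral at the breakpoints.
Directly, an antiderivative of (4) sin(5*θ/2) is -8*cos(5*θ/2)/5; evaluating from -2*pi to 0: ∫_{-2*pi}^{0} (4) sin(5*θ/2) dθ = (-8/5) - (8/5) = -16/5.
Directly, an antiderivative of (2) sin(5*θ/2) is -4*cos(5*θ/2)/5; evaluating from 0 to 2*pi: ∫_{0}^{2*pi} (2) sin(5*θ/2) dθ = (4/5) - (-4/5) = 8/5.
Summing the pieces and multiplying by (1/(2*pi)) gives b_5 = -4/(5*pi).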